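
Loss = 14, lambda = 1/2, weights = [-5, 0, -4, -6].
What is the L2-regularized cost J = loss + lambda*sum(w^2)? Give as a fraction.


L2 sq norm = sum(w^2) = 77. J = 14 + 1/2 * 77 = 105/2.

105/2


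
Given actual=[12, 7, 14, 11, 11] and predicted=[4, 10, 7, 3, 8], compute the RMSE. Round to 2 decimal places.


MSE = 39.0000. RMSE = sqrt(39.0000) = 6.24.

6.24


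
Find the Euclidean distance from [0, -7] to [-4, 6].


d = sqrt(sum of squared differences). (0--4)^2=16, (-7-6)^2=169. Sum = 185.

sqrt(185)


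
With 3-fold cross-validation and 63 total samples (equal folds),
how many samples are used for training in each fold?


Each validation fold has 63/3 = 21 samples. Training set = 63 - 21 = 42.

42


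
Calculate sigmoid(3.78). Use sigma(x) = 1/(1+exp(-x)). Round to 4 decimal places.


sigma(3.78) = 1/(1+e^(-3.78)) = 1/(1+0.022823) = 1/1.022823 = 0.9777.

0.9777


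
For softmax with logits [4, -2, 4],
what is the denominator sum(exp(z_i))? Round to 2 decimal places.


Denom = e^4=54.5982 + e^-2=0.1353 + e^4=54.5982. Sum = 109.3317, which rounds to 109.33.

109.33


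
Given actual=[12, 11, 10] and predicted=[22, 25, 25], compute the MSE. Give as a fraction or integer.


MSE = (1/3) * ((12-22)^2=100 + (11-25)^2=196 + (10-25)^2=225). Sum = 521. MSE = 521/3.

521/3


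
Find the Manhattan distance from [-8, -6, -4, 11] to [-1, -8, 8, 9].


d = sum of absolute differences: |-8--1|=7 + |-6--8|=2 + |-4-8|=12 + |11-9|=2 = 23.

23


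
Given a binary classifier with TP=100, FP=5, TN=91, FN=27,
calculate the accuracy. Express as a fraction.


Accuracy = (TP + TN) / (TP + TN + FP + FN) = (100 + 91) / 223 = 191/223.

191/223


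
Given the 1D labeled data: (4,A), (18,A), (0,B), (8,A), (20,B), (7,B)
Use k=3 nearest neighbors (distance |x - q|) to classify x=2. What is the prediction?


Distances: |4-2|=2, |18-2|=16, |0-2|=2, |8-2|=6, |20-2|=18, |7-2|=5. 3 nearest: (4,A), (0,B), (7,B). Counts: {'A': 1, 'B': 2}. Majority class: B.

B


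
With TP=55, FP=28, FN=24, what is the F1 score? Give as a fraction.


Precision = 55/83 = 55/83. Recall = 55/79 = 55/79. F1 = 2*P*R/(P+R) = 55/81.

55/81


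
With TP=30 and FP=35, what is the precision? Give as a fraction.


Precision = TP / (TP + FP) = 30 / 65 = 6/13.

6/13


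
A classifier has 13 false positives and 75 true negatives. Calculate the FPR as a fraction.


FPR = FP / (FP + TN) = 13 / 88 = 13/88.

13/88


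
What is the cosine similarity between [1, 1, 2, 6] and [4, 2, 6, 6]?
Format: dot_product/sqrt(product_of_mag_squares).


dot = 54. |a|^2 = 42, |b|^2 = 92. cos = 54/sqrt(3864).

54/sqrt(3864)


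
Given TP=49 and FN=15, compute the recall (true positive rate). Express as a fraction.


Recall = TP / (TP + FN) = 49 / 64 = 49/64.

49/64


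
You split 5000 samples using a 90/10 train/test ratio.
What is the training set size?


Test set = 5000 * 10% = 500. Training set = 5000 - 500 = 4500.

4500


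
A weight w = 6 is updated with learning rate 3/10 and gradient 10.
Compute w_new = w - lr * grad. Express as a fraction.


w_new = 6 - 3/10 * 10 = 6 - 3 = 3.

3


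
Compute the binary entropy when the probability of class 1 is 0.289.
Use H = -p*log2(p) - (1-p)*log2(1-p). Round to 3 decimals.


H = -0.289*log2(0.289) - 0.711*log2(0.711) = 0.867.

0.867


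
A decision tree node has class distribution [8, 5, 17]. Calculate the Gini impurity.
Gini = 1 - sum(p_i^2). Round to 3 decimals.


Total = 30. Proportions: 8/30, 5/30, 17/30. sum(p_i^2) = 0.4200. Gini = 1 - 0.4200 = 0.5800, which rounds to 0.580.

0.580


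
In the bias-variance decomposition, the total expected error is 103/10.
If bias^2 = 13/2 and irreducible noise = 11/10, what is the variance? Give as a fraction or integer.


Total error = bias^2 + variance + irreducible noise. So variance = 103/10 - 13/2 - 11/10 = 27/10.

27/10


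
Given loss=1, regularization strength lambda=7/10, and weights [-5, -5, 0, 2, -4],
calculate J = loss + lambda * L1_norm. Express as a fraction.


L1 norm = sum(|w|) = 16. J = 1 + 7/10 * 16 = 61/5.

61/5


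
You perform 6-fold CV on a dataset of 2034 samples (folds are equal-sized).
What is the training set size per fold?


Each validation fold has 2034/6 = 339 samples. Training set = 2034 - 339 = 1695.

1695


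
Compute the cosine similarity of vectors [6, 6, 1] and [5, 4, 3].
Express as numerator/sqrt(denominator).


dot = 57. |a|^2 = 73, |b|^2 = 50. cos = 57/sqrt(3650).

57/sqrt(3650)


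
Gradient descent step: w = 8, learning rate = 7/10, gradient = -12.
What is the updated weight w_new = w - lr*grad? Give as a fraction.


w_new = 8 - 7/10 * -12 = 8 - -42/5 = 82/5.

82/5


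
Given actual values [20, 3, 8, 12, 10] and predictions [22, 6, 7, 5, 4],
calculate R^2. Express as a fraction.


Mean(y) = 53/5. SS_res = 99. SS_tot = 776/5. R^2 = 1 - 99/(776/5) = 281/776.

281/776


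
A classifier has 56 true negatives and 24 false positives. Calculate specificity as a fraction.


Specificity = TN / (TN + FP) = 56 / 80 = 7/10.

7/10


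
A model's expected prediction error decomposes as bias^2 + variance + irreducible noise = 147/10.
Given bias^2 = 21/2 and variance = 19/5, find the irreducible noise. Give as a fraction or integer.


Total error = bias^2 + variance + irreducible noise. So irreducible noise = 147/10 - 21/2 - 19/5 = 2/5.

2/5


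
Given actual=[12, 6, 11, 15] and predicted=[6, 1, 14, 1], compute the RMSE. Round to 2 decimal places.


MSE = 66.5000. RMSE = sqrt(66.5000) = 8.15.

8.15


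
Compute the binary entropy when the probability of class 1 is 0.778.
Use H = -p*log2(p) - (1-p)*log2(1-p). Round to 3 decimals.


H = -0.778*log2(0.778) - 0.222*log2(0.222) = 0.764.

0.764


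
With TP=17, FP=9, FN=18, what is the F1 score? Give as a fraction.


Precision = 17/26 = 17/26. Recall = 17/35 = 17/35. F1 = 2*P*R/(P+R) = 34/61.

34/61


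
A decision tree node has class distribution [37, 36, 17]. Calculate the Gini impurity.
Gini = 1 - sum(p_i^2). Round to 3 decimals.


Total = 90. Proportions: 37/90, 36/90, 17/90. sum(p_i^2) = 0.3647. Gini = 1 - 0.3647 = 0.6353, which rounds to 0.635.

0.635


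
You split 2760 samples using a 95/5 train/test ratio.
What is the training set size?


Test set = 2760 * 5% = 138. Training set = 2760 - 138 = 2622.

2622


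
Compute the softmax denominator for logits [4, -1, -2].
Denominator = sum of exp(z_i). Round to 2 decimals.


Denom = e^4=54.5982 + e^-1=0.3679 + e^-2=0.1353. Sum = 55.1014, which rounds to 55.10.

55.10


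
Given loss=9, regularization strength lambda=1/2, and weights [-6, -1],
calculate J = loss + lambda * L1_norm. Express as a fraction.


L1 norm = sum(|w|) = 7. J = 9 + 1/2 * 7 = 25/2.

25/2


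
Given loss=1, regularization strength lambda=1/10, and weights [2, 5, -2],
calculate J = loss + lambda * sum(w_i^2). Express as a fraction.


L2 sq norm = sum(w^2) = 33. J = 1 + 1/10 * 33 = 43/10.

43/10


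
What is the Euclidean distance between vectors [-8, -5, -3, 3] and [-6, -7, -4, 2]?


d = sqrt(sum of squared differences). (-8--6)^2=4, (-5--7)^2=4, (-3--4)^2=1, (3-2)^2=1. Sum = 10.

sqrt(10)


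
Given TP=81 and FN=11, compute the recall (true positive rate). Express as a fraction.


Recall = TP / (TP + FN) = 81 / 92 = 81/92.

81/92


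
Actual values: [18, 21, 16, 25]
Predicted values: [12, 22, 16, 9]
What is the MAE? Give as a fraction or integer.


MAE = (1/4) * (|18-12|=6 + |21-22|=1 + |16-16|=0 + |25-9|=16). Sum = 23. MAE = 23/4.

23/4


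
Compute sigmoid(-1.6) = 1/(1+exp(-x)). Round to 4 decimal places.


sigma(-1.6) = 1/(1+e^(1.6)) = 1/(1+4.953032) = 1/5.953032 = 0.1680.

0.1680


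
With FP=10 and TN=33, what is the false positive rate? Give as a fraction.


FPR = FP / (FP + TN) = 10 / 43 = 10/43.

10/43


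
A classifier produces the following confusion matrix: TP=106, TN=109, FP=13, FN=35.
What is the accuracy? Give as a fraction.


Accuracy = (TP + TN) / (TP + TN + FP + FN) = (106 + 109) / 263 = 215/263.

215/263


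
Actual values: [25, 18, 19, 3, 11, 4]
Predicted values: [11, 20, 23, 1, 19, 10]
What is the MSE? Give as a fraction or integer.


MSE = (1/6) * ((25-11)^2=196 + (18-20)^2=4 + (19-23)^2=16 + (3-1)^2=4 + (11-19)^2=64 + (4-10)^2=36). Sum = 320. MSE = 160/3.

160/3


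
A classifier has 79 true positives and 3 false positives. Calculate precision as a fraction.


Precision = TP / (TP + FP) = 79 / 82 = 79/82.

79/82


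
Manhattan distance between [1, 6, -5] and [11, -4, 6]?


d = sum of absolute differences: |1-11|=10 + |6--4|=10 + |-5-6|=11 = 31.

31


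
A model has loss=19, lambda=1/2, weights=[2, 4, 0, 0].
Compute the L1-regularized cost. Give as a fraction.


L1 norm = sum(|w|) = 6. J = 19 + 1/2 * 6 = 22.

22


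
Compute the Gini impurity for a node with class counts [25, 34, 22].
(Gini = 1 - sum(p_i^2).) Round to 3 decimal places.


Total = 81. Proportions: 25/81, 34/81, 22/81. sum(p_i^2) = 0.3452. Gini = 1 - 0.3452 = 0.6548, which rounds to 0.655.

0.655


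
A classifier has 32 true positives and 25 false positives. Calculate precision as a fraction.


Precision = TP / (TP + FP) = 32 / 57 = 32/57.

32/57


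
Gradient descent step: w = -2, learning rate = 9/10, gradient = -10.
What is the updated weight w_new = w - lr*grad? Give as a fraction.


w_new = -2 - 9/10 * -10 = -2 - -9 = 7.

7


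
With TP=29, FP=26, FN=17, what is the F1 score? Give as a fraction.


Precision = 29/55 = 29/55. Recall = 29/46 = 29/46. F1 = 2*P*R/(P+R) = 58/101.

58/101


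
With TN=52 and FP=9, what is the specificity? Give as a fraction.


Specificity = TN / (TN + FP) = 52 / 61 = 52/61.

52/61


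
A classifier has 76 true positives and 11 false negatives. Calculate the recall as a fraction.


Recall = TP / (TP + FN) = 76 / 87 = 76/87.

76/87


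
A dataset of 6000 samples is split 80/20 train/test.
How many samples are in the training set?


Test set = 6000 * 20% = 1200. Training set = 6000 - 1200 = 4800.

4800


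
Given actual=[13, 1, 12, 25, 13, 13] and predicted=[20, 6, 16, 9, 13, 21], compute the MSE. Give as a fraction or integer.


MSE = (1/6) * ((13-20)^2=49 + (1-6)^2=25 + (12-16)^2=16 + (25-9)^2=256 + (13-13)^2=0 + (13-21)^2=64). Sum = 410. MSE = 205/3.

205/3


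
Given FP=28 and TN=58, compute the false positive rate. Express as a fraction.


FPR = FP / (FP + TN) = 28 / 86 = 14/43.

14/43


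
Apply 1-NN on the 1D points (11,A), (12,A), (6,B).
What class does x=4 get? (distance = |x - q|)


Distances: |11-4|=7, |12-4|=8, |6-4|=2. 1 nearest: (6,B). Counts: {'B': 1}. Majority class: B.

B


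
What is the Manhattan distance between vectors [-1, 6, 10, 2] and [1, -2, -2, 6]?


d = sum of absolute differences: |-1-1|=2 + |6--2|=8 + |10--2|=12 + |2-6|=4 = 26.

26


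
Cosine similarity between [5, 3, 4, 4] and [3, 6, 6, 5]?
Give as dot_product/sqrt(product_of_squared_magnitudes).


dot = 77. |a|^2 = 66, |b|^2 = 106. cos = 77/sqrt(6996).

77/sqrt(6996)


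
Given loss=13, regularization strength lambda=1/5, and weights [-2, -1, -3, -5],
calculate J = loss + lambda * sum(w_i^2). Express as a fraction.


L2 sq norm = sum(w^2) = 39. J = 13 + 1/5 * 39 = 104/5.

104/5


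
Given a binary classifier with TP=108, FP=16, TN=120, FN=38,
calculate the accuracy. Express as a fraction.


Accuracy = (TP + TN) / (TP + TN + FP + FN) = (108 + 120) / 282 = 38/47.

38/47


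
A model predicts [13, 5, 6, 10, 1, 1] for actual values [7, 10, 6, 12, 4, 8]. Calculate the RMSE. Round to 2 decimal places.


MSE = 20.5000. RMSE = sqrt(20.5000) = 4.53.

4.53


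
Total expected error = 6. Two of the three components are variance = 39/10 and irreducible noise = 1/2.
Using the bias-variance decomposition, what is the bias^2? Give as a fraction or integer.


Total error = bias^2 + variance + irreducible noise. So bias^2 = 6 - 39/10 - 1/2 = 8/5.

8/5


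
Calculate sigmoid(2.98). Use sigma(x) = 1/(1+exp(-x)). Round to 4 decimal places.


sigma(2.98) = 1/(1+e^(-2.98)) = 1/(1+0.050793) = 1/1.050793 = 0.9517.

0.9517


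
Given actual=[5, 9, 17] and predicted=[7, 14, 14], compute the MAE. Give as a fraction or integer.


MAE = (1/3) * (|5-7|=2 + |9-14|=5 + |17-14|=3). Sum = 10. MAE = 10/3.

10/3


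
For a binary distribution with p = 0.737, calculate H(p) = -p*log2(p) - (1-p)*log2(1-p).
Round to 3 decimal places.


H = -0.737*log2(0.737) - 0.263*log2(0.263) = 0.831.

0.831


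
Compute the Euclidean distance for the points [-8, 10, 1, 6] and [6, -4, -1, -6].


d = sqrt(sum of squared differences). (-8-6)^2=196, (10--4)^2=196, (1--1)^2=4, (6--6)^2=144. Sum = 540.

sqrt(540)


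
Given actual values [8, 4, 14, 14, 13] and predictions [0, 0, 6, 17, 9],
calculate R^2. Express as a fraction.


Mean(y) = 53/5. SS_res = 169. SS_tot = 396/5. R^2 = 1 - 169/(396/5) = -449/396.

-449/396


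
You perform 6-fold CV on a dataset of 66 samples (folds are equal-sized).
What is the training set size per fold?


Each validation fold has 66/6 = 11 samples. Training set = 66 - 11 = 55.

55


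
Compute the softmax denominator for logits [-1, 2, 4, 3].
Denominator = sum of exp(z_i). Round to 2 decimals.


Denom = e^-1=0.3679 + e^2=7.3891 + e^4=54.5982 + e^3=20.0855. Sum = 82.4407, which rounds to 82.44.

82.44


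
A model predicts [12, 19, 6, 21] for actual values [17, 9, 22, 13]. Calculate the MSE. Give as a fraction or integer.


MSE = (1/4) * ((17-12)^2=25 + (9-19)^2=100 + (22-6)^2=256 + (13-21)^2=64). Sum = 445. MSE = 445/4.

445/4


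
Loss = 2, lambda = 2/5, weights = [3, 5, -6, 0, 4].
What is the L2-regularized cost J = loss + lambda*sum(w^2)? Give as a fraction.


L2 sq norm = sum(w^2) = 86. J = 2 + 2/5 * 86 = 182/5.

182/5


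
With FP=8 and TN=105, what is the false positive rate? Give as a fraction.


FPR = FP / (FP + TN) = 8 / 113 = 8/113.

8/113


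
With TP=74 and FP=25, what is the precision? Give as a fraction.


Precision = TP / (TP + FP) = 74 / 99 = 74/99.

74/99


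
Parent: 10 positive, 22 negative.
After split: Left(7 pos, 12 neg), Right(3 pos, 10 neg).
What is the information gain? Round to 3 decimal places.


H(parent) = 0.8960. H(left) = 0.9495, H(right) = 0.7793. Weighted = (19/32)*0.9495 + (13/32)*0.7793 = 0.8804. IG = 0.8960 - 0.8804 = 0.0156, which rounds to 0.016.

0.016


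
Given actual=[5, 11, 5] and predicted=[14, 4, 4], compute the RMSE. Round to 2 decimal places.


MSE = 43.6667. RMSE = sqrt(43.6667) = 6.61.

6.61


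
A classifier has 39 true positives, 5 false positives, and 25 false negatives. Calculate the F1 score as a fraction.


Precision = 39/44 = 39/44. Recall = 39/64 = 39/64. F1 = 2*P*R/(P+R) = 13/18.

13/18


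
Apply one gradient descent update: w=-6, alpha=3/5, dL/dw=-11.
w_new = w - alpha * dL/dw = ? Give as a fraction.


w_new = -6 - 3/5 * -11 = -6 - -33/5 = 3/5.

3/5


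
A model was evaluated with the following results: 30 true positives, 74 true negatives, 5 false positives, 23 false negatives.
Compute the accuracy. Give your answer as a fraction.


Accuracy = (TP + TN) / (TP + TN + FP + FN) = (30 + 74) / 132 = 26/33.

26/33


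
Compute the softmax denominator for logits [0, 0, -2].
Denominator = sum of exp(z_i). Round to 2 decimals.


Denom = e^0=1.0000 + e^0=1.0000 + e^-2=0.1353. Sum = 2.1353, which rounds to 2.14.

2.14


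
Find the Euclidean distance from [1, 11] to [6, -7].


d = sqrt(sum of squared differences). (1-6)^2=25, (11--7)^2=324. Sum = 349.

sqrt(349)


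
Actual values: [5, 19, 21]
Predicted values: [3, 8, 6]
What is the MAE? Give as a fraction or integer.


MAE = (1/3) * (|5-3|=2 + |19-8|=11 + |21-6|=15). Sum = 28. MAE = 28/3.

28/3


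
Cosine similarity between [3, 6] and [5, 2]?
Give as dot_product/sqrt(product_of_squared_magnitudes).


dot = 27. |a|^2 = 45, |b|^2 = 29. cos = 27/sqrt(1305).

27/sqrt(1305)


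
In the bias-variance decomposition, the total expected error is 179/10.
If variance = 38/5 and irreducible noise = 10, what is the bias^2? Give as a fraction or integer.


Total error = bias^2 + variance + irreducible noise. So bias^2 = 179/10 - 38/5 - 10 = 3/10.

3/10


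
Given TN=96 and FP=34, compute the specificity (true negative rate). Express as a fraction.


Specificity = TN / (TN + FP) = 96 / 130 = 48/65.

48/65


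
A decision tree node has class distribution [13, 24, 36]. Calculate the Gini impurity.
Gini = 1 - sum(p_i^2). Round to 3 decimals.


Total = 73. Proportions: 13/73, 24/73, 36/73. sum(p_i^2) = 0.3830. Gini = 1 - 0.3830 = 0.6170, which rounds to 0.617.

0.617


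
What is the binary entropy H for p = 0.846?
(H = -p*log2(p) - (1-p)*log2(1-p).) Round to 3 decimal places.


H = -0.846*log2(0.846) - 0.154*log2(0.154) = 0.620.

0.620


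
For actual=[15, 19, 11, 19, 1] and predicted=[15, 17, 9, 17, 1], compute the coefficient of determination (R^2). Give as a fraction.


Mean(y) = 13. SS_res = 12. SS_tot = 224. R^2 = 1 - 12/(224) = 53/56.

53/56


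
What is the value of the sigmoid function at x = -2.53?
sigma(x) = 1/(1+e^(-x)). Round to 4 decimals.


sigma(-2.53) = 1/(1+e^(2.53)) = 1/(1+12.553506) = 1/13.553506 = 0.0738.

0.0738


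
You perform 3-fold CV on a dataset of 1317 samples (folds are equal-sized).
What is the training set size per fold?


Each validation fold has 1317/3 = 439 samples. Training set = 1317 - 439 = 878.

878


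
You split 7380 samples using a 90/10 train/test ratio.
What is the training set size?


Test set = 7380 * 10% = 738. Training set = 7380 - 738 = 6642.

6642


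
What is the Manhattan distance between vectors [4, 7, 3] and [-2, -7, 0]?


d = sum of absolute differences: |4--2|=6 + |7--7|=14 + |3-0|=3 = 23.

23


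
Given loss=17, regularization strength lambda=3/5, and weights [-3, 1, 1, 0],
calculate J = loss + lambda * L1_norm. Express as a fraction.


L1 norm = sum(|w|) = 5. J = 17 + 3/5 * 5 = 20.

20


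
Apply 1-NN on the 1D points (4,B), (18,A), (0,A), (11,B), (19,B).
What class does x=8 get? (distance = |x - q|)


Distances: |4-8|=4, |18-8|=10, |0-8|=8, |11-8|=3, |19-8|=11. 1 nearest: (11,B). Counts: {'B': 1}. Majority class: B.

B


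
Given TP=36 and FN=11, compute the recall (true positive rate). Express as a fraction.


Recall = TP / (TP + FN) = 36 / 47 = 36/47.

36/47


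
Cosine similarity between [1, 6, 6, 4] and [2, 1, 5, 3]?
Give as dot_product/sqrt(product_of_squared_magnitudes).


dot = 50. |a|^2 = 89, |b|^2 = 39. cos = 50/sqrt(3471).

50/sqrt(3471)


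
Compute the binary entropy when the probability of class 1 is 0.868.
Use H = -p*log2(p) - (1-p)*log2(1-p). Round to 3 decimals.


H = -0.868*log2(0.868) - 0.132*log2(0.132) = 0.563.

0.563


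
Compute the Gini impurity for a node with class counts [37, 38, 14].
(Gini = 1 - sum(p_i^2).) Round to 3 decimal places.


Total = 89. Proportions: 37/89, 38/89, 14/89. sum(p_i^2) = 0.3799. Gini = 1 - 0.3799 = 0.6201, which rounds to 0.620.

0.620


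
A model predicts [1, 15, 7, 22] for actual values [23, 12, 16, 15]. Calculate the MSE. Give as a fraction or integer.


MSE = (1/4) * ((23-1)^2=484 + (12-15)^2=9 + (16-7)^2=81 + (15-22)^2=49). Sum = 623. MSE = 623/4.

623/4


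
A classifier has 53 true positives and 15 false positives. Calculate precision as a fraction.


Precision = TP / (TP + FP) = 53 / 68 = 53/68.

53/68


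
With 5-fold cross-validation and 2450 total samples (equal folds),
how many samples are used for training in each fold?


Each validation fold has 2450/5 = 490 samples. Training set = 2450 - 490 = 1960.

1960


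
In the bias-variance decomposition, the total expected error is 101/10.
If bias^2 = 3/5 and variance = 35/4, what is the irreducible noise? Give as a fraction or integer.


Total error = bias^2 + variance + irreducible noise. So irreducible noise = 101/10 - 3/5 - 35/4 = 3/4.

3/4


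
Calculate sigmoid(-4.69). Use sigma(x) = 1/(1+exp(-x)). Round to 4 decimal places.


sigma(-4.69) = 1/(1+e^(4.69)) = 1/(1+108.853180) = 1/109.853180 = 0.0091.

0.0091


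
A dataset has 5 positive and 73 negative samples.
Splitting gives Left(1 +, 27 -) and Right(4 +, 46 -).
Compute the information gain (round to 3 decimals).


H(parent) = 0.3435. H(left) = 0.2223, H(right) = 0.4022. Weighted = (28/78)*0.2223 + (50/78)*0.4022 = 0.3376. IG = 0.3435 - 0.3376 = 0.0059, which rounds to 0.006.

0.006


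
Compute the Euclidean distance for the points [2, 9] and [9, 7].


d = sqrt(sum of squared differences). (2-9)^2=49, (9-7)^2=4. Sum = 53.

sqrt(53)


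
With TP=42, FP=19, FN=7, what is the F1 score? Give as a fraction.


Precision = 42/61 = 42/61. Recall = 42/49 = 6/7. F1 = 2*P*R/(P+R) = 42/55.

42/55


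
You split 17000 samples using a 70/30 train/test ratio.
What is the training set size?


Test set = 17000 * 30% = 5100. Training set = 17000 - 5100 = 11900.

11900


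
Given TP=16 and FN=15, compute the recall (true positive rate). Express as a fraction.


Recall = TP / (TP + FN) = 16 / 31 = 16/31.

16/31


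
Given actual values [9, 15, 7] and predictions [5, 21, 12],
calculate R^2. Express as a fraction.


Mean(y) = 31/3. SS_res = 77. SS_tot = 104/3. R^2 = 1 - 77/(104/3) = -127/104.

-127/104


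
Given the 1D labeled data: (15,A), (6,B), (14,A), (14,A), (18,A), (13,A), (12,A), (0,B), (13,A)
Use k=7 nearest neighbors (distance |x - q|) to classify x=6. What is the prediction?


Distances: |15-6|=9, |6-6|=0, |14-6|=8, |14-6|=8, |18-6|=12, |13-6|=7, |12-6|=6, |0-6|=6, |13-6|=7. 7 nearest: (6,B), (12,A), (0,B), (13,A), (13,A), (14,A), (14,A). Counts: {'B': 2, 'A': 5}. Majority class: A.

A


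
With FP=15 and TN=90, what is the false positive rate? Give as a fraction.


FPR = FP / (FP + TN) = 15 / 105 = 1/7.

1/7


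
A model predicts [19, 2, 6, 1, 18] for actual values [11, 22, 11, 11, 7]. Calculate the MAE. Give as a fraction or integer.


MAE = (1/5) * (|11-19|=8 + |22-2|=20 + |11-6|=5 + |11-1|=10 + |7-18|=11). Sum = 54. MAE = 54/5.

54/5


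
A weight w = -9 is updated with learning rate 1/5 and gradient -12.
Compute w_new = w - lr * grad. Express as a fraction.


w_new = -9 - 1/5 * -12 = -9 - -12/5 = -33/5.

-33/5


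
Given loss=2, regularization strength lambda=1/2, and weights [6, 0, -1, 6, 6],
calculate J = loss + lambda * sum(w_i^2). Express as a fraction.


L2 sq norm = sum(w^2) = 109. J = 2 + 1/2 * 109 = 113/2.

113/2


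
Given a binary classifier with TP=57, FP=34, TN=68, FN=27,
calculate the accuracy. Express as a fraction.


Accuracy = (TP + TN) / (TP + TN + FP + FN) = (57 + 68) / 186 = 125/186.

125/186


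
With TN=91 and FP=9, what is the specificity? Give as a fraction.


Specificity = TN / (TN + FP) = 91 / 100 = 91/100.

91/100


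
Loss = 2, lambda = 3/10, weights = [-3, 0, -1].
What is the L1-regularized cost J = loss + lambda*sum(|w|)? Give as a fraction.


L1 norm = sum(|w|) = 4. J = 2 + 3/10 * 4 = 16/5.

16/5


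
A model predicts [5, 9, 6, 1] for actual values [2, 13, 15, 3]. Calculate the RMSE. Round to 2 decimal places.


MSE = 27.5000. RMSE = sqrt(27.5000) = 5.24.

5.24


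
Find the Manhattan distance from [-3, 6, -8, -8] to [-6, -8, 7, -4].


d = sum of absolute differences: |-3--6|=3 + |6--8|=14 + |-8-7|=15 + |-8--4|=4 = 36.

36


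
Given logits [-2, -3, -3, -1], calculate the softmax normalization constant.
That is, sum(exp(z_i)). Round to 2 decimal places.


Denom = e^-2=0.1353 + e^-3=0.0498 + e^-3=0.0498 + e^-1=0.3679. Sum = 0.6028, which rounds to 0.60.

0.60


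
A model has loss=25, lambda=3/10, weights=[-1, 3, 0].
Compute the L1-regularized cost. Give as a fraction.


L1 norm = sum(|w|) = 4. J = 25 + 3/10 * 4 = 131/5.

131/5


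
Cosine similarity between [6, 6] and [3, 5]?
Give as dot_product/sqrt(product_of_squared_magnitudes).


dot = 48. |a|^2 = 72, |b|^2 = 34. cos = 48/sqrt(2448).

48/sqrt(2448)


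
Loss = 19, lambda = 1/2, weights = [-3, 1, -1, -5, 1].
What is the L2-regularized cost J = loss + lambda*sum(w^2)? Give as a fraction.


L2 sq norm = sum(w^2) = 37. J = 19 + 1/2 * 37 = 75/2.

75/2


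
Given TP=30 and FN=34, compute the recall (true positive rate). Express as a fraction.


Recall = TP / (TP + FN) = 30 / 64 = 15/32.

15/32


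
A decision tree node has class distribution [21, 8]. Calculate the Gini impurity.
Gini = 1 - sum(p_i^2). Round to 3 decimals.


Total = 29. Proportions: 21/29, 8/29. sum(p_i^2) = 0.6005. Gini = 1 - 0.6005 = 0.3995, which rounds to 0.400.

0.400


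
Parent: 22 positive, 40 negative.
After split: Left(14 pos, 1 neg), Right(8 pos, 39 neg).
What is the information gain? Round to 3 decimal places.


H(parent) = 0.9383. H(left) = 0.3534, H(right) = 0.6582. Weighted = (15/62)*0.3534 + (47/62)*0.6582 = 0.5845. IG = 0.9383 - 0.5845 = 0.3538, which rounds to 0.354.

0.354


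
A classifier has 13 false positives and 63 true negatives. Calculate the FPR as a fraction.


FPR = FP / (FP + TN) = 13 / 76 = 13/76.

13/76


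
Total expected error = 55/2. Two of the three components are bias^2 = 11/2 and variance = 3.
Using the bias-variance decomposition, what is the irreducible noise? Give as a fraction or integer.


Total error = bias^2 + variance + irreducible noise. So irreducible noise = 55/2 - 11/2 - 3 = 19.

19


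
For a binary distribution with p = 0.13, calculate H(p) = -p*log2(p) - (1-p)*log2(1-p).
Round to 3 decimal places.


H = -0.13*log2(0.13) - 0.87*log2(0.87) = 0.557.

0.557


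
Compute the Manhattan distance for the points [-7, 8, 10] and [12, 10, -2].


d = sum of absolute differences: |-7-12|=19 + |8-10|=2 + |10--2|=12 = 33.

33


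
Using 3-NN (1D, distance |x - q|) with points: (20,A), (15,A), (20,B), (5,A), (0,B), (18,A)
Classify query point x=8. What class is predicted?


Distances: |20-8|=12, |15-8|=7, |20-8|=12, |5-8|=3, |0-8|=8, |18-8|=10. 3 nearest: (5,A), (15,A), (0,B). Counts: {'A': 2, 'B': 1}. Majority class: A.

A


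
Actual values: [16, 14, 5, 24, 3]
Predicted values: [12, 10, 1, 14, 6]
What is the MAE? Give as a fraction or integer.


MAE = (1/5) * (|16-12|=4 + |14-10|=4 + |5-1|=4 + |24-14|=10 + |3-6|=3). Sum = 25. MAE = 5.

5


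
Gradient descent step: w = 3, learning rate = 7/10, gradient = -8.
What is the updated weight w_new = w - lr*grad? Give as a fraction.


w_new = 3 - 7/10 * -8 = 3 - -28/5 = 43/5.

43/5


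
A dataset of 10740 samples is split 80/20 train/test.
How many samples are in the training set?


Test set = 10740 * 20% = 2148. Training set = 10740 - 2148 = 8592.

8592


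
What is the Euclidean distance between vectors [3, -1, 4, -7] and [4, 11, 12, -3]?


d = sqrt(sum of squared differences). (3-4)^2=1, (-1-11)^2=144, (4-12)^2=64, (-7--3)^2=16. Sum = 225.

15


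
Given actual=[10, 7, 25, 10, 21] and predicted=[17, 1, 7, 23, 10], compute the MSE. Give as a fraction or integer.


MSE = (1/5) * ((10-17)^2=49 + (7-1)^2=36 + (25-7)^2=324 + (10-23)^2=169 + (21-10)^2=121). Sum = 699. MSE = 699/5.

699/5


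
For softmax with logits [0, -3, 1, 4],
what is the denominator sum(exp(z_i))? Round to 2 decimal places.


Denom = e^0=1.0000 + e^-3=0.0498 + e^1=2.7183 + e^4=54.5982. Sum = 58.3663, which rounds to 58.37.

58.37


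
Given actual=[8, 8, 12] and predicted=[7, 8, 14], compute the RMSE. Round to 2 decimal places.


MSE = 1.6667. RMSE = sqrt(1.6667) = 1.29.

1.29


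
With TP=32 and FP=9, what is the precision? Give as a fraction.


Precision = TP / (TP + FP) = 32 / 41 = 32/41.

32/41


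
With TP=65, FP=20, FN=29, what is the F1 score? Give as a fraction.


Precision = 65/85 = 13/17. Recall = 65/94 = 65/94. F1 = 2*P*R/(P+R) = 130/179.

130/179


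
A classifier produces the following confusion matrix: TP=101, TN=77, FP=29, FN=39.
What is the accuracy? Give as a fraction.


Accuracy = (TP + TN) / (TP + TN + FP + FN) = (101 + 77) / 246 = 89/123.

89/123


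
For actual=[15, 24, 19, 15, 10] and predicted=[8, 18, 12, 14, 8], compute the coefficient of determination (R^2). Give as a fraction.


Mean(y) = 83/5. SS_res = 139. SS_tot = 546/5. R^2 = 1 - 139/(546/5) = -149/546.

-149/546


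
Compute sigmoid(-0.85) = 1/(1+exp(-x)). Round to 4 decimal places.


sigma(-0.85) = 1/(1+e^(0.85)) = 1/(1+2.339647) = 1/3.339647 = 0.2994.

0.2994


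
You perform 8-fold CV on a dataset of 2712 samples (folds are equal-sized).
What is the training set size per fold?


Each validation fold has 2712/8 = 339 samples. Training set = 2712 - 339 = 2373.

2373


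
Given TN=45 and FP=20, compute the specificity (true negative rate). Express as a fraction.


Specificity = TN / (TN + FP) = 45 / 65 = 9/13.

9/13


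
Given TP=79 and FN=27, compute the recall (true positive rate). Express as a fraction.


Recall = TP / (TP + FN) = 79 / 106 = 79/106.

79/106


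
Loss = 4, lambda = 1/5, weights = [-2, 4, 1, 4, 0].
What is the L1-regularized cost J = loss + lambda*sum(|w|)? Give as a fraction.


L1 norm = sum(|w|) = 11. J = 4 + 1/5 * 11 = 31/5.

31/5


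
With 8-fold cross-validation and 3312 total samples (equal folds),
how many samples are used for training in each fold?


Each validation fold has 3312/8 = 414 samples. Training set = 3312 - 414 = 2898.

2898


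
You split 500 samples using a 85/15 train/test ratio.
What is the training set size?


Test set = 500 * 15% = 75. Training set = 500 - 75 = 425.

425


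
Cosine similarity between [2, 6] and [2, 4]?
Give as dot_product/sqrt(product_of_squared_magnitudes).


dot = 28. |a|^2 = 40, |b|^2 = 20. cos = 28/sqrt(800).

28/sqrt(800)


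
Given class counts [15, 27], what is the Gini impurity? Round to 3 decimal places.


Total = 42. Proportions: 15/42, 27/42. sum(p_i^2) = 0.5408. Gini = 1 - 0.5408 = 0.4592, which rounds to 0.459.

0.459


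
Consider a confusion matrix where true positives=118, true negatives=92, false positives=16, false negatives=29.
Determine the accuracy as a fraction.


Accuracy = (TP + TN) / (TP + TN + FP + FN) = (118 + 92) / 255 = 14/17.

14/17


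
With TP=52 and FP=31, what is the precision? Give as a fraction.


Precision = TP / (TP + FP) = 52 / 83 = 52/83.

52/83


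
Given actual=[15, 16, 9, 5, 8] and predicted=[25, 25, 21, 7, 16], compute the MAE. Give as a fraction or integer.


MAE = (1/5) * (|15-25|=10 + |16-25|=9 + |9-21|=12 + |5-7|=2 + |8-16|=8). Sum = 41. MAE = 41/5.

41/5


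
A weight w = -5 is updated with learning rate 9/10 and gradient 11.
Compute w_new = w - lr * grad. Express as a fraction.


w_new = -5 - 9/10 * 11 = -5 - 99/10 = -149/10.

-149/10


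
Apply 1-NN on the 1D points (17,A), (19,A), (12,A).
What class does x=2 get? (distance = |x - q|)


Distances: |17-2|=15, |19-2|=17, |12-2|=10. 1 nearest: (12,A). Counts: {'A': 1}. Majority class: A.

A


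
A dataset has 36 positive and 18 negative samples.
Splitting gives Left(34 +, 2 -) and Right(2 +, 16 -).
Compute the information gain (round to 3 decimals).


H(parent) = 0.9183. H(left) = 0.3095, H(right) = 0.5033. Weighted = (36/54)*0.3095 + (18/54)*0.5033 = 0.3741. IG = 0.9183 - 0.3741 = 0.5442, which rounds to 0.544.

0.544


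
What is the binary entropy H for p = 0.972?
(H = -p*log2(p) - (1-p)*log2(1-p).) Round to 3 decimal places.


H = -0.972*log2(0.972) - 0.028*log2(0.028) = 0.184.

0.184


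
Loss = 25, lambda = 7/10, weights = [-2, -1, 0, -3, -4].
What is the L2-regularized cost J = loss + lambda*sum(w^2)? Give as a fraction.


L2 sq norm = sum(w^2) = 30. J = 25 + 7/10 * 30 = 46.

46


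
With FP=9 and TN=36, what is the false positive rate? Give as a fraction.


FPR = FP / (FP + TN) = 9 / 45 = 1/5.

1/5


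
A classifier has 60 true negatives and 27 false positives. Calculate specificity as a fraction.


Specificity = TN / (TN + FP) = 60 / 87 = 20/29.

20/29


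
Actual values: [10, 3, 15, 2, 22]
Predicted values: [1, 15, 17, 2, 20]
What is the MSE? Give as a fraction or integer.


MSE = (1/5) * ((10-1)^2=81 + (3-15)^2=144 + (15-17)^2=4 + (2-2)^2=0 + (22-20)^2=4). Sum = 233. MSE = 233/5.

233/5


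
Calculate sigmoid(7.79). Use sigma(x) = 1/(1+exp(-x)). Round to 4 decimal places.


sigma(7.79) = 1/(1+e^(-7.79)) = 1/(1+0.000414) = 1/1.000414 = 0.9996.

0.9996


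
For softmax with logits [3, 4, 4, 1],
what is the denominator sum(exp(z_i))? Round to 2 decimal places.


Denom = e^3=20.0855 + e^4=54.5982 + e^4=54.5982 + e^1=2.7183. Sum = 132.0002, which rounds to 132.00.

132.00


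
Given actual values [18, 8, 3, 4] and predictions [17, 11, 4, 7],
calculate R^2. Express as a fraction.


Mean(y) = 33/4. SS_res = 20. SS_tot = 563/4. R^2 = 1 - 20/(563/4) = 483/563.

483/563


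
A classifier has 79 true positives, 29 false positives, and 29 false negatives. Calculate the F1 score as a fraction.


Precision = 79/108 = 79/108. Recall = 79/108 = 79/108. F1 = 2*P*R/(P+R) = 79/108.

79/108


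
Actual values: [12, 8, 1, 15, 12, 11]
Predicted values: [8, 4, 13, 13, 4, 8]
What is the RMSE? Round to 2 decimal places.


MSE = 42.1667. RMSE = sqrt(42.1667) = 6.49.

6.49


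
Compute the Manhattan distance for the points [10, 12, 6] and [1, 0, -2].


d = sum of absolute differences: |10-1|=9 + |12-0|=12 + |6--2|=8 = 29.

29


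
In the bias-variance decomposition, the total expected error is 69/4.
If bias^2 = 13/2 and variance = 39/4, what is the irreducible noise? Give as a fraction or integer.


Total error = bias^2 + variance + irreducible noise. So irreducible noise = 69/4 - 13/2 - 39/4 = 1.

1


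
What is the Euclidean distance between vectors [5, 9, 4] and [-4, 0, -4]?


d = sqrt(sum of squared differences). (5--4)^2=81, (9-0)^2=81, (4--4)^2=64. Sum = 226.

sqrt(226)


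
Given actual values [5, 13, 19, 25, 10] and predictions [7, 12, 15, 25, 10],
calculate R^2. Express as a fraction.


Mean(y) = 72/5. SS_res = 21. SS_tot = 1216/5. R^2 = 1 - 21/(1216/5) = 1111/1216.

1111/1216


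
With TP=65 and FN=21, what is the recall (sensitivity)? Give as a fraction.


Recall = TP / (TP + FN) = 65 / 86 = 65/86.

65/86


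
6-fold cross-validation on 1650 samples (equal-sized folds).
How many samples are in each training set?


Each validation fold has 1650/6 = 275 samples. Training set = 1650 - 275 = 1375.

1375


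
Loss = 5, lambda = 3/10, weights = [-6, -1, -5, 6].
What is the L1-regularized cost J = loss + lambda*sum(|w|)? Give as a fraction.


L1 norm = sum(|w|) = 18. J = 5 + 3/10 * 18 = 52/5.

52/5


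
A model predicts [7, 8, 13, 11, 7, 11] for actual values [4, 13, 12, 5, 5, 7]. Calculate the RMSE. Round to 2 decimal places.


MSE = 15.1667. RMSE = sqrt(15.1667) = 3.89.

3.89


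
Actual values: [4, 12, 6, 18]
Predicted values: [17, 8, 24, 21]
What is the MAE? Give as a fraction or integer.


MAE = (1/4) * (|4-17|=13 + |12-8|=4 + |6-24|=18 + |18-21|=3). Sum = 38. MAE = 19/2.

19/2


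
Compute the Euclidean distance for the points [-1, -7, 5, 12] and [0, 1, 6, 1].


d = sqrt(sum of squared differences). (-1-0)^2=1, (-7-1)^2=64, (5-6)^2=1, (12-1)^2=121. Sum = 187.

sqrt(187)


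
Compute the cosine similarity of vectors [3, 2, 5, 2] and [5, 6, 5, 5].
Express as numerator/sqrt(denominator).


dot = 62. |a|^2 = 42, |b|^2 = 111. cos = 62/sqrt(4662).

62/sqrt(4662)


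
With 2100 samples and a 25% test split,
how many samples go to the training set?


Test set = 2100 * 25% = 525. Training set = 2100 - 525 = 1575.

1575


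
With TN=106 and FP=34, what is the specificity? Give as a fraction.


Specificity = TN / (TN + FP) = 106 / 140 = 53/70.

53/70


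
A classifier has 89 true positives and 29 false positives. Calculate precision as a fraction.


Precision = TP / (TP + FP) = 89 / 118 = 89/118.

89/118


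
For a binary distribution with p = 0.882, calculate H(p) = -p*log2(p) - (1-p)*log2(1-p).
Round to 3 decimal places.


H = -0.882*log2(0.882) - 0.118*log2(0.118) = 0.524.

0.524


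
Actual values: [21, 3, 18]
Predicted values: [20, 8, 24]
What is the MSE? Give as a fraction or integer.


MSE = (1/3) * ((21-20)^2=1 + (3-8)^2=25 + (18-24)^2=36). Sum = 62. MSE = 62/3.

62/3


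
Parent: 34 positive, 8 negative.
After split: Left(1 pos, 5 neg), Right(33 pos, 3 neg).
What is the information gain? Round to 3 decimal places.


H(parent) = 0.7025. H(left) = 0.6500, H(right) = 0.4138. Weighted = (6/42)*0.6500 + (36/42)*0.4138 = 0.4475. IG = 0.7025 - 0.4475 = 0.2550, which rounds to 0.255.

0.255


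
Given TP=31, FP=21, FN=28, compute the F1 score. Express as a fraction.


Precision = 31/52 = 31/52. Recall = 31/59 = 31/59. F1 = 2*P*R/(P+R) = 62/111.

62/111


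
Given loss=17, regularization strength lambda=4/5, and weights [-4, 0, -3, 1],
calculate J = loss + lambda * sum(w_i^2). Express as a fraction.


L2 sq norm = sum(w^2) = 26. J = 17 + 4/5 * 26 = 189/5.

189/5


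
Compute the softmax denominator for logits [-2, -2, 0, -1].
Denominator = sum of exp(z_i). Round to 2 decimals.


Denom = e^-2=0.1353 + e^-2=0.1353 + e^0=1.0000 + e^-1=0.3679. Sum = 1.6385, which rounds to 1.64.

1.64


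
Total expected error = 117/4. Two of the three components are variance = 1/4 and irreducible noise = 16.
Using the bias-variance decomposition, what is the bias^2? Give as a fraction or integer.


Total error = bias^2 + variance + irreducible noise. So bias^2 = 117/4 - 1/4 - 16 = 13.

13


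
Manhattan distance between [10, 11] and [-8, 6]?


d = sum of absolute differences: |10--8|=18 + |11-6|=5 = 23.

23


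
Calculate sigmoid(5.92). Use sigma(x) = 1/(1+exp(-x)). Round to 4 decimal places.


sigma(5.92) = 1/(1+e^(-5.92)) = 1/(1+0.002685) = 1/1.002685 = 0.9973.

0.9973


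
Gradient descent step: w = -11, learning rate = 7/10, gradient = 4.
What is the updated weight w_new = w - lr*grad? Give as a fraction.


w_new = -11 - 7/10 * 4 = -11 - 14/5 = -69/5.

-69/5


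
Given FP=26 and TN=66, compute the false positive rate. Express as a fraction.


FPR = FP / (FP + TN) = 26 / 92 = 13/46.

13/46


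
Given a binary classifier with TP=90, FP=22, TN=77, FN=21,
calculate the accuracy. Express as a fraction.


Accuracy = (TP + TN) / (TP + TN + FP + FN) = (90 + 77) / 210 = 167/210.

167/210


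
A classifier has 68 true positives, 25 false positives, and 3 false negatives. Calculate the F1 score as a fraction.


Precision = 68/93 = 68/93. Recall = 68/71 = 68/71. F1 = 2*P*R/(P+R) = 34/41.

34/41


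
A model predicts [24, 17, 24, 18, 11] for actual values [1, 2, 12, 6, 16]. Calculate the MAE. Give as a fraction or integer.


MAE = (1/5) * (|1-24|=23 + |2-17|=15 + |12-24|=12 + |6-18|=12 + |16-11|=5). Sum = 67. MAE = 67/5.

67/5


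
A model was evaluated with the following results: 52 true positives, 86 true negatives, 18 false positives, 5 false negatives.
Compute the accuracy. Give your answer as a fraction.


Accuracy = (TP + TN) / (TP + TN + FP + FN) = (52 + 86) / 161 = 6/7.

6/7


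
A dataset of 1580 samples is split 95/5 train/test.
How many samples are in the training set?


Test set = 1580 * 5% = 79. Training set = 1580 - 79 = 1501.

1501


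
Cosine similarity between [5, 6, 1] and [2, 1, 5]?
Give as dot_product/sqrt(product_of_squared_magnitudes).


dot = 21. |a|^2 = 62, |b|^2 = 30. cos = 21/sqrt(1860).

21/sqrt(1860)


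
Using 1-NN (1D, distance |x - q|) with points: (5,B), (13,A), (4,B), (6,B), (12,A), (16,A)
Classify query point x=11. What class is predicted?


Distances: |5-11|=6, |13-11|=2, |4-11|=7, |6-11|=5, |12-11|=1, |16-11|=5. 1 nearest: (12,A). Counts: {'A': 1}. Majority class: A.

A
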